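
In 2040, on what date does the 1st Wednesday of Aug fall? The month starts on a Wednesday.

Aug 1, 2040

Aug 2040 begins on a Wednesday, so the first Wednesday is Aug 1.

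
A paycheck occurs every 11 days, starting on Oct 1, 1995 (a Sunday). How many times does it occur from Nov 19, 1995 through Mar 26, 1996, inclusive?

Occurrences land 11·i days after Oct 1, 1995 for i = 0, 1, 2, …
Nov 19, 1995 is 49 days after the start; 49 ÷ 11 = 4 remainder 5; since the remainder is 5, round up to i = 5. First occurrence in the window: #6 on Nov 25, 1995 (5×11 = 55 days in).
Mar 26, 1996 is 177 days after the start; 177 ÷ 11 = 16 remainder 1. Last occurrence in the window: #17 on Mar 25, 1996.
Occurrences #6 through #17: 12 in total.

12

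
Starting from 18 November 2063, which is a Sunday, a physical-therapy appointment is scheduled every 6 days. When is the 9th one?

The 9th occurrence is 8 intervals after the first: 8 × 6 = 48 days after 18 November 2063.
November has 30 days — 12 days to the end of November leaves 36.
December has 31 days (5 left).
5 days into January → 5 January 2064.

5 January 2064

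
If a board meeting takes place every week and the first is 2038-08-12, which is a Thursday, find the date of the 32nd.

The 32nd occurrence is 31 intervals after the first: 31 × 7 = 217 days after 2038-08-12.
August has 31 days — 19 days to the end of August leaves 198.
September has 30 days (168 left).
October has 31 days (137 left).
November has 30 days (107 left).
December has 31 days (76 left).
January has 31 days (45 left).
February has 28 days (17 left).
17 days into March → 2039-03-17.

2039-03-17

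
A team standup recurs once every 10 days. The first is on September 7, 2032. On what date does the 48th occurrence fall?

The 48th occurrence is 47 intervals after the first: 47 × 10 = 470 days after September 7, 2032.
September has 30 days — 23 days to the end of September leaves 447.
From end of September to end of 2032 is 92 days (355 left).
January has 31 days (324 left).
February has 28 days (296 left).
March has 31 days (265 left).
April has 30 days (235 left).
May has 31 days (204 left).
June has 30 days (174 left).
July has 31 days (143 left).
August has 31 days (112 left).
September has 30 days (82 left).
October has 31 days (51 left).
November has 30 days (21 left).
21 days into December → December 21, 2033.

December 21, 2033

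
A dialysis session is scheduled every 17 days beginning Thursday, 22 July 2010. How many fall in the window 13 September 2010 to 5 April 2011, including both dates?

Occurrences land 17·i days after 22 July 2010 for i = 0, 1, 2, …
13 September 2010 is 53 days after the start; 53 ÷ 17 = 3 remainder 2; since the remainder is 2, round up to i = 4. First occurrence in the window: #5 on 28 September 2010 (4×17 = 68 days in).
5 April 2011 is 257 days after the start; 257 ÷ 17 = 15 remainder 2. Last occurrence in the window: #16 on 3 April 2011.
Occurrences #5 through #16: 12 in total.

12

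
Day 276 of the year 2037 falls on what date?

October 3, 2037

January has 31 days (276 − 31 = 245 remain).
February has 28 days (245 − 28 = 217 remain).
March has 31 days (217 − 31 = 186 remain).
April has 30 days (186 − 30 = 156 remain).
May has 31 days (156 − 31 = 125 remain).
June has 30 days (125 − 30 = 95 remain).
July has 31 days (95 − 31 = 64 remain).
August has 31 days (64 − 31 = 33 remain).
September has 30 days (33 − 30 = 3 remain).
3 into October → October 3.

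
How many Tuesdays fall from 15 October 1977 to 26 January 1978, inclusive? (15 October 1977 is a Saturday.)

15

15 October 1977 is a Saturday; the first Tuesday on or after it is 18 October 1977 (3 days later).
From 18 October 1977 to 26 January 1978: 13 + 30 + 31 + 26 = 100 days (rest of October, November, December, January).
100 ÷ 7 = 14 full weeks with remainder 2, so 14 more Tuesdays after the first → 15.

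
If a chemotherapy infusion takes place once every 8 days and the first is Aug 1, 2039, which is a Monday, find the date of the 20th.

The 20th occurrence is 19 intervals after the first: 19 × 8 = 152 days after Aug 1, 2039.
Aug has 31 days — 30 days to the end of Aug leaves 122.
Sep has 30 days (92 left).
Oct has 31 days (61 left).
Nov has 30 days (31 left).
31 days into Dec → Dec 31, 2039.

Dec 31, 2039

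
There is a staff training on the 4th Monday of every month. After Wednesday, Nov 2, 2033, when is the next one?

Nov 28, 2033

Nov 2033 starts on a Tuesday; its first Monday is the 7th, so the 4th Monday is the 28th — Nov 28, 2033.
Nov 28, 2033 is after Nov 2, 2033, so that is the next one.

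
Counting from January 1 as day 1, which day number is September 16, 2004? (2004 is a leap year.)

260

Days in months before September: 31 + 29 + 31 + 30 + 31 + 30 + 31 + 31 = 244.
Plus 16 days into September → day 260.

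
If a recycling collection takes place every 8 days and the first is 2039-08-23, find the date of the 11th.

2039-11-11

The 11th occurrence is 10 intervals after the first: 10 × 8 = 80 days after 2039-08-23.
August has 31 days — 8 days to the end of August leaves 72.
September has 30 days (42 left).
October has 31 days (11 left).
11 days into November → 2039-11-11.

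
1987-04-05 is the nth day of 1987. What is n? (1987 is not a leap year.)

95

Days in months before April: 31 + 28 + 31 = 90.
Plus 5 days into April → day 95.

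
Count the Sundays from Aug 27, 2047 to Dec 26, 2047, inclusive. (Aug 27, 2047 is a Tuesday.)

17

Aug 27, 2047 is a Tuesday; the first Sunday on or after it is Sep 1, 2047 (5 days later).
From Sep 1, 2047 to Dec 26, 2047: 29 + 31 + 30 + 26 = 116 days (rest of Sep, Oct, Nov, Dec).
116 ÷ 7 = 16 full weeks with remainder 4, so 16 more Sundays after the first → 17.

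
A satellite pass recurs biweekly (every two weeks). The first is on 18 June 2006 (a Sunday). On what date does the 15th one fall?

31 December 2006

The 15th occurrence is 14 intervals after the first: 14 × 14 = 196 days after 18 June 2006.
June has 30 days — 12 days to the end of June leaves 184.
July has 31 days (153 left).
August has 31 days (122 left).
September has 30 days (92 left).
October has 31 days (61 left).
November has 30 days (31 left).
31 days into December → 31 December 2006.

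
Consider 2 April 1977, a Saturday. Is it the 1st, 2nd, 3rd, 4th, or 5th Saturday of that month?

1st

Day 2 falls in week ⌈2/7⌉ of the month.
Days 1–7 hold the 1st Saturday, 8–14 the 2nd, 15–21 the 3rd, 22–28 the 4th, 29–31 the 5th.
2 is in the range for the 1st.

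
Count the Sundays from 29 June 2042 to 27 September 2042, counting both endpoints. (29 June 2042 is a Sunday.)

29 June 2042 is a Sunday; the first Sunday on or after it is 29 June 2042.
From 29 June 2042 to 27 September 2042: 1 + 31 + 31 + 27 = 90 days (rest of June, July, August, September).
90 ÷ 7 = 12 full weeks with remainder 6, so 12 more Sundays after the first → 13.

13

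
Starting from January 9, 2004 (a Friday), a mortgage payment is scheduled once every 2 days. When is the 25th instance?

The 25th occurrence is 24 intervals after the first: 24 × 2 = 48 days after January 9, 2004.
January has 31 days — 22 days to the end of January leaves 26.
26 days into February → February 26, 2004.

February 26, 2004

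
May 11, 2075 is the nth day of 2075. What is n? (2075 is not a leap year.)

Days in months before May: 31 + 28 + 31 + 30 = 120.
Plus 11 days into May → day 131.

131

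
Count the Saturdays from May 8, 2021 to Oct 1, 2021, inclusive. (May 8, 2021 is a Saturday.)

May 8, 2021 is a Saturday; the first Saturday on or after it is May 8, 2021.
From May 8, 2021 to Oct 1, 2021: 23 + 30 + 31 + 31 + 30 + 1 = 146 days (rest of May, Jun, Jul, Aug, Sep, Oct).
146 ÷ 7 = 20 full weeks with remainder 6, so 20 more Saturdays after the first → 21.

21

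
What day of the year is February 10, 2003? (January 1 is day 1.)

41

Days in months before February: 31 = 31.
Plus 10 days into February → day 41.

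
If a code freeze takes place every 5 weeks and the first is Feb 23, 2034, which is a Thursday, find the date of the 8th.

The 8th occurrence is 7 intervals after the first: 7 × 35 = 245 days after Feb 23, 2034.
Feb has 28 days — 5 days to the end of Feb leaves 240.
Mar has 31 days (209 left).
Apr has 30 days (179 left).
May has 31 days (148 left).
Jun has 30 days (118 left).
Jul has 31 days (87 left).
Aug has 31 days (56 left).
Sep has 30 days (26 left).
26 days into Oct → Oct 26, 2034.

Oct 26, 2034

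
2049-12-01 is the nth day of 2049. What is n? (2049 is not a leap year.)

335

Days in months before December: 31 + 28 + 31 + 30 + 31 + 30 + 31 + 31 + 30 + 31 + 30 = 334.
Plus 1 day into December → day 335.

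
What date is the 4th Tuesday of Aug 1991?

Aug 1991 begins on a Thursday, so the first Tuesday is Aug 6 (5 days later).
The 4th Tuesday is 3 weeks later: 6 + 21 = 27.

Aug 27, 1991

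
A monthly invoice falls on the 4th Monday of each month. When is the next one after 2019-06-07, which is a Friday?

June 2019 starts on a Saturday; its first Monday is the 3rd, so the 4th Monday is the 24th — 2019-06-24.
2019-06-24 is after 2019-06-07, so that is the next one.

2019-06-24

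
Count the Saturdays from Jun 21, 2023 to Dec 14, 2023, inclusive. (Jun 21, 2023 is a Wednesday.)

Jun 21, 2023 is a Wednesday; the first Saturday on or after it is Jun 24, 2023 (3 days later).
From Jun 24, 2023 to Dec 14, 2023: 6 + 31 + 31 + 30 + 31 + 30 + 14 = 173 days (rest of Jun, Jul, Aug, Sep, Oct, Nov, Dec).
173 ÷ 7 = 24 full weeks with remainder 5, so 24 more Saturdays after the first → 25.

25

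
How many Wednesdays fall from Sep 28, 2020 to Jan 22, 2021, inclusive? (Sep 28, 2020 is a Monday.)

Sep 28, 2020 is a Monday; the first Wednesday on or after it is Sep 30, 2020 (2 days later).
From Sep 30, 2020 to Jan 22, 2021: 0 + 31 + 30 + 31 + 22 = 114 days (rest of Sep, Oct, Nov, Dec, Jan).
114 ÷ 7 = 16 full weeks with remainder 2, so 16 more Wednesdays after the first → 17.

17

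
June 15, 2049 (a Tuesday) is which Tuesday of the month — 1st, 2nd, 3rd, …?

3rd

Day 15 falls in week ⌈15/7⌉ of the month.
Days 1–7 hold the 1st Tuesday, 8–14 the 2nd, 15–21 the 3rd, 22–28 the 4th, 29–31 the 5th.
15 is in the range for the 3rd.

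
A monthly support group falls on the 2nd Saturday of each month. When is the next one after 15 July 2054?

July 2054 starts on a Wednesday; its first Saturday is the 4th, so the 2nd Saturday is the 11th — 11 July 2054.
That is not after 15 July 2054, so look at August 2054.
August 2054 starts on a Saturday; its first Saturday is the 1st, so the 2nd Saturday is the 8th — 8 August 2054.

8 August 2054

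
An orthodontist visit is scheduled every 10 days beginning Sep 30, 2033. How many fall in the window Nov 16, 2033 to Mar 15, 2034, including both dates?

12

Occurrences land 10·i days after Sep 30, 2033 for i = 0, 1, 2, …
Nov 16, 2033 is 47 days after the start; 47 ÷ 10 = 4 remainder 7; since the remainder is 7, round up to i = 5. First occurrence in the window: #6 on Nov 19, 2033 (5×10 = 50 days in).
Mar 15, 2034 is 166 days after the start; 166 ÷ 10 = 16 remainder 6. Last occurrence in the window: #17 on Mar 9, 2034.
Occurrences #6 through #17: 12 in total.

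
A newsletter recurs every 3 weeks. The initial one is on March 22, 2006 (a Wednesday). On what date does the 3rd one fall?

May 3, 2006

The 3rd occurrence is 2 intervals after the first: 2 × 21 = 42 days after March 22, 2006.
March has 31 days — 9 days to the end of March leaves 33.
April has 30 days (3 left).
3 days into May → May 3, 2006.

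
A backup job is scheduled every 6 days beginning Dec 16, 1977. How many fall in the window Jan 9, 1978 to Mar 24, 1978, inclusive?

13

Occurrences land 6·i days after Dec 16, 1977 for i = 0, 1, 2, …
Jan 9, 1978 is 24 days after the start; 24 ÷ 6 = 4 remainder 0. First occurrence in the window: #5 on Jan 9, 1978 (4×6 = 24 days in).
Mar 24, 1978 is 98 days after the start; 98 ÷ 6 = 16 remainder 2. Last occurrence in the window: #17 on Mar 22, 1978.
Occurrences #5 through #17: 13 in total.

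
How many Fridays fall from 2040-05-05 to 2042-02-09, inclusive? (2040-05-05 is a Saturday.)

2040-05-05 is a Saturday; the first Friday on or after it is 2040-05-11 (6 days later).
From 2040-05-11 to 2042-02-09: 234 + 365 + 40 = 639 days (rest of 2040, 2041, to 2042-02-09 in 2042).
639 ÷ 7 = 91 full weeks with remainder 2, so 91 more Fridays after the first → 92.

92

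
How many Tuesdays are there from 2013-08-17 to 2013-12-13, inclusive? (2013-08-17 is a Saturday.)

2013-08-17 is a Saturday; the first Tuesday on or after it is 2013-08-20 (3 days later).
From 2013-08-20 to 2013-12-13: 11 + 30 + 31 + 30 + 13 = 115 days (rest of August, September, October, November, December).
115 ÷ 7 = 16 full weeks with remainder 3, so 16 more Tuesdays after the first → 17.

17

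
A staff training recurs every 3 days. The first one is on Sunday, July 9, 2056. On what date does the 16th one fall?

The 16th occurrence is 15 intervals after the first: 15 × 3 = 45 days after July 9, 2056.
July has 31 days — 22 days to the end of July leaves 23.
23 days into August → August 23, 2056.

August 23, 2056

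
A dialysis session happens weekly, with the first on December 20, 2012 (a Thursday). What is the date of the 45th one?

October 24, 2013

The 45th occurrence is 44 intervals after the first: 44 × 7 = 308 days after December 20, 2012.
December has 31 days — 11 days to the end of December leaves 297.
January has 31 days (266 left).
February has 28 days (238 left).
March has 31 days (207 left).
April has 30 days (177 left).
May has 31 days (146 left).
June has 30 days (116 left).
July has 31 days (85 left).
August has 31 days (54 left).
September has 30 days (24 left).
24 days into October → October 24, 2013.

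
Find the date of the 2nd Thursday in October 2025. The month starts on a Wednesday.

2025-10-09

October 2025 begins on a Wednesday, so the first Thursday is October 2 (1 day later).
The 2nd Thursday is 1 weeks later: 2 + 7 = 9.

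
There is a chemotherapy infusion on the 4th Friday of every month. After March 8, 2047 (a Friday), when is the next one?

March 22, 2047

March 2047 starts on a Friday; its first Friday is the 1st, so the 4th Friday is the 22nd — March 22, 2047.
March 22, 2047 is after March 8, 2047, so that is the next one.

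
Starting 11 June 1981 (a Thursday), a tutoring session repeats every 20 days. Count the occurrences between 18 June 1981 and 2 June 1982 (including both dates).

Occurrences land 20·i days after 11 June 1981 for i = 0, 1, 2, …
18 June 1981 is 7 days after the start; 7 ÷ 20 = 0 remainder 7; since the remainder is 7, round up to i = 1. First occurrence in the window: #2 on 1 July 1981 (1×20 = 20 days in).
2 June 1982 is 356 days after the start; 356 ÷ 20 = 17 remainder 16. Last occurrence in the window: #18 on 17 May 1982.
Occurrences #2 through #18: 17 in total.

17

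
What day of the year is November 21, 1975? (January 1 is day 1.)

325

Days in months before November: 31 + 28 + 31 + 30 + 31 + 30 + 31 + 31 + 30 + 31 = 304.
Plus 21 days into November → day 325.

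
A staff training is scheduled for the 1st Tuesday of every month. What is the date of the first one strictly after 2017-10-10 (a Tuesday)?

October 2017 starts on a Sunday, so its 1st Tuesday is 2017-10-03 (2 days in).
That is not after 2017-10-10, so look at November 2017.
November 2017 starts on a Wednesday, so its 1st Tuesday is 2017-11-07 (6 days in).

2017-11-07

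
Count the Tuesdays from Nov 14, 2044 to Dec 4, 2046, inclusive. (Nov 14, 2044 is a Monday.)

Nov 14, 2044 is a Monday; the first Tuesday on or after it is Nov 15, 2044 (1 day later).
From Nov 15, 2044 to Dec 4, 2046: 46 + 365 + 338 = 749 days (rest of 2044, 2045, to Dec 4, 2046 in 2046).
749 ÷ 7 = 107 full weeks with remainder 0, so 107 more Tuesdays after the first → 108.

108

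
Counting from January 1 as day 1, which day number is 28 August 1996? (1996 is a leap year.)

Days in months before August: 31 + 29 + 31 + 30 + 31 + 30 + 31 = 213.
Plus 28 days into August → day 241.

241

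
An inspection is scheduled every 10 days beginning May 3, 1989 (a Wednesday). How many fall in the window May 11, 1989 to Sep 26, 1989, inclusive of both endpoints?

Occurrences land 10·i days after May 3, 1989 for i = 0, 1, 2, …
May 11, 1989 is 8 days after the start; 8 ÷ 10 = 0 remainder 8; since the remainder is 8, round up to i = 1. First occurrence in the window: #2 on May 13, 1989 (1×10 = 10 days in).
Sep 26, 1989 is 146 days after the start; 146 ÷ 10 = 14 remainder 6. Last occurrence in the window: #15 on Sep 20, 1989.
Occurrences #2 through #15: 14 in total.

14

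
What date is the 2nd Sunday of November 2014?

November 2014 begins on a Saturday, so the first Sunday is November 2 (1 day later).
The 2nd Sunday is 1 weeks later: 2 + 7 = 9.

9 November 2014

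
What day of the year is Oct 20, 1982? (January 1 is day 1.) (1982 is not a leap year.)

Days in months before Oct: 31 + 28 + 31 + 30 + 31 + 30 + 31 + 31 + 30 = 273.
Plus 20 days into Oct → day 293.

293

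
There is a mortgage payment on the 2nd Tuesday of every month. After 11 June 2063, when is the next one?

12 June 2063

June 2063 starts on a Friday; its first Tuesday is the 5th, so the 2nd Tuesday is the 12th — 12 June 2063.
12 June 2063 is after 11 June 2063, so that is the next one.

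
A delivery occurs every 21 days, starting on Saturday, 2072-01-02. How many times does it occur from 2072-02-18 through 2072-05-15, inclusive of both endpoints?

Occurrences land 21·i days after 2072-01-02 for i = 0, 1, 2, …
2072-02-18 is 47 days after the start; 47 ÷ 21 = 2 remainder 5; since the remainder is 5, round up to i = 3. First occurrence in the window: #4 on 2072-03-05 (3×21 = 63 days in).
2072-05-15 is 134 days after the start; 134 ÷ 21 = 6 remainder 8. Last occurrence in the window: #7 on 2072-05-07.
Occurrences #4 through #7: 4 in total.

4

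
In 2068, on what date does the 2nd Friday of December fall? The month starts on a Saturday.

December 2068 begins on a Saturday, so the first Friday is December 7 (6 days later).
The 2nd Friday is 1 weeks later: 7 + 7 = 14.

December 14, 2068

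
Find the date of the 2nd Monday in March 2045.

The first Monday of March 2045 is March 6.
The 2nd Monday is 1 weeks later: 6 + 7 = 13.

2045-03-13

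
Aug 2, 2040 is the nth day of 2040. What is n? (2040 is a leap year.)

215

Days in months before Aug: 31 + 29 + 31 + 30 + 31 + 30 + 31 = 213.
Plus 2 days into Aug → day 215.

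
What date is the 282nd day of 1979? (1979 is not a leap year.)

Jan has 31 days (282 − 31 = 251 remain).
Feb has 28 days (251 − 28 = 223 remain).
Mar has 31 days (223 − 31 = 192 remain).
Apr has 30 days (192 − 30 = 162 remain).
May has 31 days (162 − 31 = 131 remain).
Jun has 30 days (131 − 30 = 101 remain).
Jul has 31 days (101 − 31 = 70 remain).
Aug has 31 days (70 − 31 = 39 remain).
Sep has 30 days (39 − 30 = 9 remain).
9 into Oct → Oct 9.

Oct 9, 1979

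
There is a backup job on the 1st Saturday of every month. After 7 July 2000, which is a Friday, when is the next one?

5 August 2000

July 2000 starts on a Saturday, so its 1st Saturday is 1 July 2000.
That is not after 7 July 2000, so look at August 2000.
August 2000 starts on a Tuesday, so its 1st Saturday is 5 August 2000 (4 days in).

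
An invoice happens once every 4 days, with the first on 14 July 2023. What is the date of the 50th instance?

26 January 2024

The 50th occurrence is 49 intervals after the first: 49 × 4 = 196 days after 14 July 2023.
July has 31 days — 17 days to the end of July leaves 179.
August has 31 days (148 left).
September has 30 days (118 left).
October has 31 days (87 left).
November has 30 days (57 left).
December has 31 days (26 left).
26 days into January → 26 January 2024.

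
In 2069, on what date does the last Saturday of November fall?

November 2069 begins on a Friday, so the first Saturday is November 2 (1 day later).
November 2069 has 30 days. Adding weeks: 2, 9, 16, 23, 30 — the last one ≤ 30 is the 30th.

30 November 2069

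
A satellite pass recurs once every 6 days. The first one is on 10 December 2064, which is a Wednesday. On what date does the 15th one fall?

The 15th occurrence is 14 intervals after the first: 14 × 6 = 84 days after 10 December 2064.
December has 31 days — 21 days to the end of December leaves 63.
January has 31 days (32 left).
February has 28 days (4 left).
4 days into March → 4 March 2065.

4 March 2065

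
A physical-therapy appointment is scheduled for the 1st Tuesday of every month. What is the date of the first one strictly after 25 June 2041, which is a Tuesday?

2 July 2041

June 2041 starts on a Saturday, so its 1st Tuesday is 4 June 2041 (3 days in).
That is not after 25 June 2041, so look at July 2041.
July 2041 starts on a Monday, so its 1st Tuesday is 2 July 2041 (1 day in).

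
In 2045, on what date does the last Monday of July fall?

July 2045 begins on a Saturday, so the first Monday is July 3 (2 days later).
July 2045 has 31 days. Adding weeks: 3, 10, 17, 24, 31 — the last one ≤ 31 is the 31st.

31 July 2045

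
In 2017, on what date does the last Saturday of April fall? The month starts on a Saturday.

April 29, 2017

April 2017 begins on a Saturday, so the first Saturday is April 1.
April 2017 has 30 days. Adding weeks: 1, 8, 15, 22, 29 — the last one ≤ 30 is the 29th.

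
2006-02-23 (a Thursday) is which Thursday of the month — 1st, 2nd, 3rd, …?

Day 23 falls in week ⌈23/7⌉ of the month.
Days 1–7 hold the 1st Thursday, 8–14 the 2nd, 15–21 the 3rd, 22–28 the 4th, 29–31 the 5th.
23 is in the range for the 4th.

4th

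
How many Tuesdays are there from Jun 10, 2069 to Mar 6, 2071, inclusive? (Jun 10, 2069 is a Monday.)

Jun 10, 2069 is a Monday; the first Tuesday on or after it is Jun 11, 2069 (1 day later).
From Jun 11, 2069 to Mar 6, 2071: 203 + 365 + 65 = 633 days (rest of 2069, 2070, to Mar 6, 2071 in 2071).
633 ÷ 7 = 90 full weeks with remainder 3, so 90 more Tuesdays after the first → 91.

91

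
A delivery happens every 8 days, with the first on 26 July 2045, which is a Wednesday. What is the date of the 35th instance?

24 April 2046

The 35th occurrence is 34 intervals after the first: 34 × 8 = 272 days after 26 July 2045.
July has 31 days — 5 days to the end of July leaves 267.
August has 31 days (236 left).
September has 30 days (206 left).
October has 31 days (175 left).
November has 30 days (145 left).
December has 31 days (114 left).
January has 31 days (83 left).
February has 28 days (55 left).
March has 31 days (24 left).
24 days into April → 24 April 2046.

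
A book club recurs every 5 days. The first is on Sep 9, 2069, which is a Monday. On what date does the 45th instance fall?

The 45th occurrence is 44 intervals after the first: 44 × 5 = 220 days after Sep 9, 2069.
Sep has 30 days — 21 days to the end of Sep leaves 199.
Oct has 31 days (168 left).
Nov has 30 days (138 left).
Dec has 31 days (107 left).
Jan has 31 days (76 left).
Feb has 28 days (48 left).
Mar has 31 days (17 left).
17 days into Apr → Apr 17, 2070.

Apr 17, 2070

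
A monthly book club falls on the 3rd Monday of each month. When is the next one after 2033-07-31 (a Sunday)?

2033-08-15

July 2033 starts on a Friday; its first Monday is the 4th, so the 3rd Monday is the 18th — 2033-07-18.
That is not after 2033-07-31, so look at August 2033.
August 2033 starts on a Monday; its first Monday is the 1st, so the 3rd Monday is the 15th — 2033-08-15.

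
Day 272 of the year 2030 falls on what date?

January has 31 days (272 − 31 = 241 remain).
February has 28 days (241 − 28 = 213 remain).
March has 31 days (213 − 31 = 182 remain).
April has 30 days (182 − 30 = 152 remain).
May has 31 days (152 − 31 = 121 remain).
June has 30 days (121 − 30 = 91 remain).
July has 31 days (91 − 31 = 60 remain).
August has 31 days (60 − 31 = 29 remain).
29 into September → September 29.

29 September 2030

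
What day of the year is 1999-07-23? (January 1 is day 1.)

204

Days in months before July: 31 + 28 + 31 + 30 + 31 + 30 = 181.
Plus 23 days into July → day 204.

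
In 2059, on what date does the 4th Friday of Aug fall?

Aug 2059 begins on a Friday, so the first Friday is Aug 1.
The 4th Friday is 3 weeks later: 1 + 21 = 22.

Aug 22, 2059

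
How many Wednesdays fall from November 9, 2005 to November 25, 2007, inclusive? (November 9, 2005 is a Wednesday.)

107

November 9, 2005 is a Wednesday; the first Wednesday on or after it is November 9, 2005.
From November 9, 2005 to November 25, 2007: 52 + 365 + 329 = 746 days (rest of 2005, 2006, to November 25, 2007 in 2007).
746 ÷ 7 = 106 full weeks with remainder 4, so 106 more Wednesdays after the first → 107.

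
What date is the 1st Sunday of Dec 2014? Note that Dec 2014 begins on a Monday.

Dec 7, 2014

Dec 2014 begins on a Monday, so the first Sunday is Dec 7 (6 days later).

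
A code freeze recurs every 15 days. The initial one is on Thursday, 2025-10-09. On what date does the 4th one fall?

The 4th occurrence is 3 intervals after the first: 3 × 15 = 45 days after 2025-10-09.
October has 31 days — 22 days to the end of October leaves 23.
23 days into November → 2025-11-23.

2025-11-23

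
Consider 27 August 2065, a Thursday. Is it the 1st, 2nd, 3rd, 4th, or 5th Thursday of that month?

Day 27 falls in week ⌈27/7⌉ of the month.
Days 1–7 hold the 1st Thursday, 8–14 the 2nd, 15–21 the 3rd, 22–28 the 4th, 29–31 the 5th.
27 is in the range for the 4th.

4th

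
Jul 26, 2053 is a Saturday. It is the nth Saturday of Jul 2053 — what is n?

Day 26 falls in week ⌈26/7⌉ of the month.
Days 1–7 hold the 1st Saturday, 8–14 the 2nd, 15–21 the 3rd, 22–28 the 4th, 29–31 the 5th.
26 is in the range for the 4th.

4th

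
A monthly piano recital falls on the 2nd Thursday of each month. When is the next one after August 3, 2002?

August 8, 2002

August 2002 starts on a Thursday; its first Thursday is the 1st, so the 2nd Thursday is the 8th — August 8, 2002.
August 8, 2002 is after August 3, 2002, so that is the next one.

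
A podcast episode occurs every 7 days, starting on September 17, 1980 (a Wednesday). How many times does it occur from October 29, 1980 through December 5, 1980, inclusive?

6

Occurrences land 7·i days after September 17, 1980 for i = 0, 1, 2, …
October 29, 1980 is 42 days after the start; 42 ÷ 7 = 6 remainder 0. First occurrence in the window: #7 on October 29, 1980 (6×7 = 42 days in).
December 5, 1980 is 79 days after the start; 79 ÷ 7 = 11 remainder 2. Last occurrence in the window: #12 on December 3, 1980.
Occurrences #7 through #12: 6 in total.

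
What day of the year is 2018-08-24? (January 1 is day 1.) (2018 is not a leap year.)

236

Days in months before August: 31 + 28 + 31 + 30 + 31 + 30 + 31 = 212.
Plus 24 days into August → day 236.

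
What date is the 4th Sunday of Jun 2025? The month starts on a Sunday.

Jun 2025 begins on a Sunday, so the first Sunday is Jun 1.
The 4th Sunday is 3 weeks later: 1 + 21 = 22.

Jun 22, 2025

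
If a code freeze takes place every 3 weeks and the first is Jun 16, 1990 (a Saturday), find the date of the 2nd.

The 2nd occurrence is 1 interval after the first: 1 × 21 = 21 days after Jun 16, 1990.
Jun has 30 days — 14 days to the end of Jun leaves 7.
7 days into Jul → Jul 7, 1990.

Jul 7, 1990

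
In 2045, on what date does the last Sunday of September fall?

2045-09-24

The first Sunday of September 2045 is September 3.
September 2045 has 30 days. Adding weeks: 3, 10, 17, 24 — the last one ≤ 30 is the 24th.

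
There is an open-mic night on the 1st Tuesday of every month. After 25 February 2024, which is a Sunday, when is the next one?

5 March 2024

February 2024 starts on a Thursday, so its 1st Tuesday is 6 February 2024 (5 days in).
That is not after 25 February 2024, so look at March 2024.
March 2024 starts on a Friday, so its 1st Tuesday is 5 March 2024 (4 days in).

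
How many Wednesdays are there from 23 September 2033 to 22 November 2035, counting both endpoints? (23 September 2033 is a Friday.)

23 September 2033 is a Friday; the first Wednesday on or after it is 28 September 2033 (5 days later).
From 28 September 2033 to 22 November 2035: 94 + 365 + 326 = 785 days (rest of 2033, 2034, to 22 November 2035 in 2035).
785 ÷ 7 = 112 full weeks with remainder 1, so 112 more Wednesdays after the first → 113.

113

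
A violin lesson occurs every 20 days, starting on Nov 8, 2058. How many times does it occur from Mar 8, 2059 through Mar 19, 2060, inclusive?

19

Occurrences land 20·i days after Nov 8, 2058 for i = 0, 1, 2, …
Mar 8, 2059 is 120 days after the start; 120 ÷ 20 = 6 remainder 0. First occurrence in the window: #7 on Mar 8, 2059 (6×20 = 120 days in).
Mar 19, 2060 is 497 days after the start; 497 ÷ 20 = 24 remainder 17. Last occurrence in the window: #25 on Mar 2, 2060.
Occurrences #7 through #25: 19 in total.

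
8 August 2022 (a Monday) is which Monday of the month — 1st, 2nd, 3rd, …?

Day 8 falls in week ⌈8/7⌉ of the month.
Days 1–7 hold the 1st Monday, 8–14 the 2nd, 15–21 the 3rd, 22–28 the 4th, 29–31 the 5th.
8 is in the range for the 2nd.

2nd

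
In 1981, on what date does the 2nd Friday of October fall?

The first Friday of October 1981 is October 2.
The 2nd Friday is 1 weeks later: 2 + 7 = 9.

9 October 1981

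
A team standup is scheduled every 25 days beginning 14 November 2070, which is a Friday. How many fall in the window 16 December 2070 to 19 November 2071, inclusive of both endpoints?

13

Occurrences land 25·i days after 14 November 2070 for i = 0, 1, 2, …
16 December 2070 is 32 days after the start; 32 ÷ 25 = 1 remainder 7; since the remainder is 7, round up to i = 2. First occurrence in the window: #3 on 3 January 2071 (2×25 = 50 days in).
19 November 2071 is 370 days after the start; 370 ÷ 25 = 14 remainder 20. Last occurrence in the window: #15 on 30 October 2071.
Occurrences #3 through #15: 13 in total.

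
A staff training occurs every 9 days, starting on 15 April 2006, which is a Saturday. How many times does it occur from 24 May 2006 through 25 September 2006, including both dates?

14

Occurrences land 9·i days after 15 April 2006 for i = 0, 1, 2, …
24 May 2006 is 39 days after the start; 39 ÷ 9 = 4 remainder 3; since the remainder is 3, round up to i = 5. First occurrence in the window: #6 on 30 May 2006 (5×9 = 45 days in).
25 September 2006 is 163 days after the start; 163 ÷ 9 = 18 remainder 1. Last occurrence in the window: #19 on 24 September 2006.
Occurrences #6 through #19: 14 in total.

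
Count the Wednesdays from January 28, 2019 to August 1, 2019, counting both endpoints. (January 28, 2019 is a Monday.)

January 28, 2019 is a Monday; the first Wednesday on or after it is January 30, 2019 (2 days later).
From January 30, 2019 to August 1, 2019: 1 + 28 + 31 + 30 + 31 + 30 + 31 + 1 = 183 days (rest of January, February, March, April, May, June, July, August).
183 ÷ 7 = 26 full weeks with remainder 1, so 26 more Wednesdays after the first → 27.

27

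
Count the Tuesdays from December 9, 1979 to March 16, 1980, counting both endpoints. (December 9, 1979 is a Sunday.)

December 9, 1979 is a Sunday; the first Tuesday on or after it is December 11, 1979 (2 days later).
From December 11, 1979 to March 16, 1980: 20 + 31 + 29 + 16 = 96 days (rest of December, January, February, March).
96 ÷ 7 = 13 full weeks with remainder 5, so 13 more Tuesdays after the first → 14.

14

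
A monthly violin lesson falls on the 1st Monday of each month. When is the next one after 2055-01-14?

January 2055 starts on a Friday, so its 1st Monday is 2055-01-04 (3 days in).
That is not after 2055-01-14, so look at February 2055.
February 2055 starts on a Monday, so its 1st Monday is 2055-02-01.

2055-02-01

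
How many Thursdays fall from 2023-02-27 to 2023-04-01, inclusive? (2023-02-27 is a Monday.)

2023-02-27 is a Monday; the first Thursday on or after it is 2023-03-02 (3 days later).
From 2023-03-02 to 2023-04-01: 29 + 1 = 30 days (rest of March, April).
30 ÷ 7 = 4 full weeks with remainder 2, so 4 more Thursdays after the first → 5.

5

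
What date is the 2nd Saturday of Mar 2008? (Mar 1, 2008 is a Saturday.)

Mar 2008 begins on a Saturday, so the first Saturday is Mar 1.
The 2nd Saturday is 1 weeks later: 1 + 7 = 8.

Mar 8, 2008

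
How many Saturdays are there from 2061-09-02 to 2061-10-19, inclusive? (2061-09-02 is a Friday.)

2061-09-02 is a Friday; the first Saturday on or after it is 2061-09-03 (1 day later).
From 2061-09-03 to 2061-10-19: 27 + 19 = 46 days (rest of September, October).
46 ÷ 7 = 6 full weeks with remainder 4, so 6 more Saturdays after the first → 7.

7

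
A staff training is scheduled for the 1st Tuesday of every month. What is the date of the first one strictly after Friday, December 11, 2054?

January 5, 2055

December 2054 starts on a Tuesday, so its 1st Tuesday is December 1, 2054.
That is not after December 11, 2054, so look at January 2055.
January 2055 starts on a Friday, so its 1st Tuesday is January 5, 2055 (4 days in).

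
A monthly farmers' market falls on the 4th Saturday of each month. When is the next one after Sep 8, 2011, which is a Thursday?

Sep 24, 2011

Sep 2011 starts on a Thursday; its first Saturday is the 3rd, so the 4th Saturday is the 24th — Sep 24, 2011.
Sep 24, 2011 is after Sep 8, 2011, so that is the next one.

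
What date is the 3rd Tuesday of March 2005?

The first Tuesday of March 2005 is March 1.
The 3rd Tuesday is 2 weeks later: 1 + 14 = 15.

March 15, 2005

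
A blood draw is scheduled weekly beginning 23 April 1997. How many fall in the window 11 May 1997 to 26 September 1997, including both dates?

Occurrences land 7·i days after 23 April 1997 for i = 0, 1, 2, …
11 May 1997 is 18 days after the start; 18 ÷ 7 = 2 remainder 4; since the remainder is 4, round up to i = 3. First occurrence in the window: #4 on 14 May 1997 (3×7 = 21 days in).
26 September 1997 is 156 days after the start; 156 ÷ 7 = 22 remainder 2. Last occurrence in the window: #23 on 24 September 1997.
Occurrences #4 through #23: 20 in total.

20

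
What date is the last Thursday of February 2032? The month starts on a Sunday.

26 February 2032

February 2032 begins on a Sunday, so the first Thursday is February 5 (4 days later).
February 2032 has 29 days. Adding weeks: 5, 12, 19, 26 — the last one ≤ 29 is the 26th.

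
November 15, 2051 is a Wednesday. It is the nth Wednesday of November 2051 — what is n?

Day 15 falls in week ⌈15/7⌉ of the month.
Days 1–7 hold the 1st Wednesday, 8–14 the 2nd, 15–21 the 3rd, 22–28 the 4th, 29–31 the 5th.
15 is in the range for the 3rd.

3rd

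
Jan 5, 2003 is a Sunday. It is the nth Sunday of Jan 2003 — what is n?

Day 5 falls in week ⌈5/7⌉ of the month.
Days 1–7 hold the 1st Sunday, 8–14 the 2nd, 15–21 the 3rd, 22–28 the 4th, 29–31 the 5th.
5 is in the range for the 1st.

1st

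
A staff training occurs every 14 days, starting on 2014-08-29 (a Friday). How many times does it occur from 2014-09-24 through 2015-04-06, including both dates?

14

Occurrences land 14·i days after 2014-08-29 for i = 0, 1, 2, …
2014-09-24 is 26 days after the start; 26 ÷ 14 = 1 remainder 12; since the remainder is 12, round up to i = 2. First occurrence in the window: #3 on 2014-09-26 (2×14 = 28 days in).
2015-04-06 is 220 days after the start; 220 ÷ 14 = 15 remainder 10. Last occurrence in the window: #16 on 2015-03-27.
Occurrences #3 through #16: 14 in total.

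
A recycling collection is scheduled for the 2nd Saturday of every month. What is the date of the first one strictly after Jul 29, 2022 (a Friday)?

Jul 2022 starts on a Friday; its first Saturday is the 2nd, so the 2nd Saturday is the 9th — Jul 9, 2022.
That is not after Jul 29, 2022, so look at Aug 2022.
Aug 2022 starts on a Monday; its first Saturday is the 6th, so the 2nd Saturday is the 13th — Aug 13, 2022.

Aug 13, 2022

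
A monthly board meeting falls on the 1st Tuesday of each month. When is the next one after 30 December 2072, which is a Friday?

3 January 2073

December 2072 starts on a Thursday, so its 1st Tuesday is 6 December 2072 (5 days in).
That is not after 30 December 2072, so look at January 2073.
January 2073 starts on a Sunday, so its 1st Tuesday is 3 January 2073 (2 days in).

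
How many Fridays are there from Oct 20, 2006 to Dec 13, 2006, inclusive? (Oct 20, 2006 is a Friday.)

Oct 20, 2006 is a Friday; the first Friday on or after it is Oct 20, 2006.
From Oct 20, 2006 to Dec 13, 2006: 11 + 30 + 13 = 54 days (rest of Oct, Nov, Dec).
54 ÷ 7 = 7 full weeks with remainder 5, so 7 more Fridays after the first → 8.

8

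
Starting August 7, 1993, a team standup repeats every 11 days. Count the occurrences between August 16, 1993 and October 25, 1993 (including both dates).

7

Occurrences land 11·i days after August 7, 1993 for i = 0, 1, 2, …
August 16, 1993 is 9 days after the start; 9 ÷ 11 = 0 remainder 9; since the remainder is 9, round up to i = 1. First occurrence in the window: #2 on August 18, 1993 (1×11 = 11 days in).
October 25, 1993 is 79 days after the start; 79 ÷ 11 = 7 remainder 2. Last occurrence in the window: #8 on October 23, 1993.
Occurrences #2 through #8: 7 in total.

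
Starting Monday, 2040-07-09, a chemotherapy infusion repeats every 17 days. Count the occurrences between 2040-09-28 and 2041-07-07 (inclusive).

17

Occurrences land 17·i days after 2040-07-09 for i = 0, 1, 2, …
2040-09-28 is 81 days after the start; 81 ÷ 17 = 4 remainder 13; since the remainder is 13, round up to i = 5. First occurrence in the window: #6 on 2040-10-02 (5×17 = 85 days in).
2041-07-07 is 363 days after the start; 363 ÷ 17 = 21 remainder 6. Last occurrence in the window: #22 on 2041-07-01.
Occurrences #6 through #22: 17 in total.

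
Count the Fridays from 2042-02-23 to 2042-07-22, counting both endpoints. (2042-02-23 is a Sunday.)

21

2042-02-23 is a Sunday; the first Friday on or after it is 2042-02-28 (5 days later).
From 2042-02-28 to 2042-07-22: 0 + 31 + 30 + 31 + 30 + 22 = 144 days (rest of February, March, April, May, June, July).
144 ÷ 7 = 20 full weeks with remainder 4, so 20 more Fridays after the first → 21.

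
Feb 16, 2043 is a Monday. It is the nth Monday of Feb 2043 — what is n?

Day 16 falls in week ⌈16/7⌉ of the month.
Days 1–7 hold the 1st Monday, 8–14 the 2nd, 15–21 the 3rd, 22–28 the 4th, 29–31 the 5th.
16 is in the range for the 3rd.

3rd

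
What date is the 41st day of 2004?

January has 31 days (41 − 31 = 10 remain).
10 into February → February 10.

February 10, 2004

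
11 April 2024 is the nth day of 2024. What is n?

Days in months before April: 31 + 29 + 31 = 91.
Plus 11 days into April → day 102.

102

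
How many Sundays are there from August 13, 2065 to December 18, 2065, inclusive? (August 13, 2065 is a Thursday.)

August 13, 2065 is a Thursday; the first Sunday on or after it is August 16, 2065 (3 days later).
From August 16, 2065 to December 18, 2065: 15 + 30 + 31 + 30 + 18 = 124 days (rest of August, September, October, November, December).
124 ÷ 7 = 17 full weeks with remainder 5, so 17 more Sundays after the first → 18.

18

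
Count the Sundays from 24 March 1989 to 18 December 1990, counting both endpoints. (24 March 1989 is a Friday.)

24 March 1989 is a Friday; the first Sunday on or after it is 26 March 1989 (2 days later).
From 26 March 1989 to 18 December 1990: 280 + 352 = 632 days (rest of 1989, to 18 December 1990 in 1990).
632 ÷ 7 = 90 full weeks with remainder 2, so 90 more Sundays after the first → 91.

91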